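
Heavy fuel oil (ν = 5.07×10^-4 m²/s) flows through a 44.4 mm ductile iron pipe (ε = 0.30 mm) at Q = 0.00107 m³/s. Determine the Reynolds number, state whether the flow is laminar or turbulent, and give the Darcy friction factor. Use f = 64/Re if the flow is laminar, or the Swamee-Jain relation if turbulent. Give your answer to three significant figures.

Re ≈ 60.5; laminar; f = 64/Re ≈ 1.06

V = 4Q/(πD²) = 0.6911 m/s
Re = VD/ν = 0.6911·0.0444/5.07×10^-4 = 60.5
Re < 2300 → laminar → f = 64/Re = 1.057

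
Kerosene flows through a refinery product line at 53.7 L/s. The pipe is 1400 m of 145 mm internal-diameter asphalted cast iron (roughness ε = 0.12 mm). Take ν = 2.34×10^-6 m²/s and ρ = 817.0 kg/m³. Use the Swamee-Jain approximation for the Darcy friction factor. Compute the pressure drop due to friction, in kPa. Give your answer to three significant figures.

Δp ≈ 854 kPa

V = 4Q/(πD²) = 4·0.0537/(π·0.145²) = 3.252 m/s
Re = VD/ν = 3.252·0.145/2.34×10^-6 = 2.02×10^5 → turbulent
ε/D = 0.12/145 = 8.28×10^-4
Swamee-Jain: f = 0.02047
h_f = f(L/D)V²/(2g) = 0.02047·(1400/0.145)·3.252²/(2·9.81) = 106.5 m
Δp = ρg·h_f = 817.0·9.81·106.5 = 853.9 kPa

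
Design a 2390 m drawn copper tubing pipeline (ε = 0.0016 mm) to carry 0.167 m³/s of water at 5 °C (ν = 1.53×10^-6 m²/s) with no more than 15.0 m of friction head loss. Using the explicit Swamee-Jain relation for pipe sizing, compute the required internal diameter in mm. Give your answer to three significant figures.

Swamee-Jain (Type III): D = 0.66·[ε^1.25·(LQ²/(gh_f))^4.75 + ν·Q^9.4·(L/(gh_f))^5.2]^0.04
LQ²/(gh_f) = 0.4530; L/(gh_f) = 16.24
Term 1 = ε^1.25·(…)^4.75 = 1.32×10^-9; Term 2 = ν·Q^9.4·(…)^5.2 = 1.49×10^-7
D = 0.66·(1.32×10^-9 + 1.49×10^-7)^0.04 = 0.3521 m = 352 mm
Check: V = 1.72 m/s, Re = 3.95×10^5, f = 0.01373, h_f = 14.0 m ≈ 15.0 m ✓

D ≈ 352 mm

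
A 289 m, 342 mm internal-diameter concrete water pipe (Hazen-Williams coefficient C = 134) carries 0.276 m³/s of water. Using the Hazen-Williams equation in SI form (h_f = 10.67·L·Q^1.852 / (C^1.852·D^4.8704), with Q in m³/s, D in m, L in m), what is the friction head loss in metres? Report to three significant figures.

h_f ≈ 6.08 m

h_f = 10.67·289·0.276^1.852 / (134^1.852·0.342^4.8704) = 6.077 m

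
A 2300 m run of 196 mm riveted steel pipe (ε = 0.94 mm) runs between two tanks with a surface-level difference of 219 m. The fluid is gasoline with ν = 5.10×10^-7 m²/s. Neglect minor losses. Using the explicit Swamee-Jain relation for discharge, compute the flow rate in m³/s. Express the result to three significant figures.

Q ≈ 0.105 m³/s

Swamee-Jain (Type II): Q = -0.965·√(gD⁵h_f/L)·ln[ε/(3.7D) + √(3.17ν²L/(gD³h_f))]
√(gD⁵h_f/L) = √(9.81·0.196⁵·219/2300) = 0.01644
ε/(3.7D) = 0.00130; √(3.17ν²L/(gD³h_f)) = 1.08×10^-5
Q = -0.965·0.01644·ln(0.001307) = 0.1053 m³/s
Check: V = 3.49 m/s, Re = 1.34×10^6, f = 0.03011, h_f = 219 m ≈ 219 m ✓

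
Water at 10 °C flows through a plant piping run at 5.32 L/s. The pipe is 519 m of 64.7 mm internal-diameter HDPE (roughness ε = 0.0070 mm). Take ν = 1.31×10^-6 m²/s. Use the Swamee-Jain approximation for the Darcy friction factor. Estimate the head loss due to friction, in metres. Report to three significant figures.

h_f ≈ 20.7 m

V = 4Q/(πD²) = 4·0.00532/(π·0.0647²) = 1.618 m/s
Re = VD/ν = 1.618·0.0647/1.31×10^-6 = 7.99×10^4 → turbulent
ε/D = 0.0070/64.7 = 1.08×10^-4
Swamee-Jain: f = 0.01929
h_f = f(L/D)V²/(2g) = 0.01929·(519/0.0647)·1.618²/(2·9.81) = 20.65 m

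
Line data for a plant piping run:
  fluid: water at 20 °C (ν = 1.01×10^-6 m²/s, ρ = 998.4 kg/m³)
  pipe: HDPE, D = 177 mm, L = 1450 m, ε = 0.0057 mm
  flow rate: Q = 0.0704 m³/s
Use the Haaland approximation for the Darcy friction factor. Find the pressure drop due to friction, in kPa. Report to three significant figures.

V = 4Q/(πD²) = 4·0.0704/(π·0.177²) = 2.861 m/s
Re = VD/ν = 2.861·0.177/1.01×10^-6 = 5.01×10^5 → turbulent
ε/D = 0.0057/177 = 3.22×10^-5
Haaland: f = 0.01345
h_f = f(L/D)V²/(2g) = 0.01345·(1450/0.177)·2.861²/(2·9.81) = 45.96 m
Δp = ρg·h_f = 998.4·9.81·45.96 = 450.1 kPa

Δp ≈ 450 kPa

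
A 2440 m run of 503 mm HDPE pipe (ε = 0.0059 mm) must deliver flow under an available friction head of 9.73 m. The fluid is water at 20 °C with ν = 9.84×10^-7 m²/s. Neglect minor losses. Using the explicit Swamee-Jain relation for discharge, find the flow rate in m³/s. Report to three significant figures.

Q ≈ 0.359 m³/s

Swamee-Jain (Type II): Q = -0.965·√(gD⁵h_f/L)·ln[ε/(3.7D) + √(3.17ν²L/(gD³h_f))]
√(gD⁵h_f/L) = √(9.81·0.503⁵·9.73/2440) = 0.03549
ε/(3.7D) = 3.17×10^-6; √(3.17ν²L/(gD³h_f)) = 2.48×10^-5
Q = -0.965·0.03549·ln(2.800×10^-5) = 0.3590 m³/s
Check: V = 1.81 m/s, Re = 9.24×10^5, f = 0.01204, h_f = 9.72 m ≈ 9.73 m ✓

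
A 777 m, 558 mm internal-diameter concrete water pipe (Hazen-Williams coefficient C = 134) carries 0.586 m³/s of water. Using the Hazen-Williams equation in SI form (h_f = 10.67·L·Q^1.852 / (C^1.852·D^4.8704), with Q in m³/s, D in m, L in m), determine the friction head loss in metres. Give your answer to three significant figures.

h_f = 10.67·777·0.586^1.852 / (134^1.852·0.558^4.8704) = 6.072 m

h_f ≈ 6.07 m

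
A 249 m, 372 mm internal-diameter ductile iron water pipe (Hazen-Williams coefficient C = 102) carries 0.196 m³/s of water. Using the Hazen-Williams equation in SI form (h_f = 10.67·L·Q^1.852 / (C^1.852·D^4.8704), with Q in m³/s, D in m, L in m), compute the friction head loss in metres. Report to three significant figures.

h_f = 10.67·249·0.196^1.852 / (102^1.852·0.372^4.8704) = 3.057 m

h_f ≈ 3.06 m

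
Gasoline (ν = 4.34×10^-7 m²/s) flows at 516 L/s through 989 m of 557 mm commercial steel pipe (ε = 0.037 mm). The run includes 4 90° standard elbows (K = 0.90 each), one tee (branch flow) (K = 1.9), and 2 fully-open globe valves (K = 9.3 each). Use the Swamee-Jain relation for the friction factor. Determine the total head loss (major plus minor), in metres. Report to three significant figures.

V = 4Q/(πD²) = 2.118 m/s; V²/2g = 0.2286 m
Re = 2.72×10^6, ε/D = 6.64×10^-5 → f = 0.01200 (Swamee-Jain)
Major: h_f = f(L/D)·V²/2g = 0.01200·1776·0.2286 = 4.869 m
Minor: ΣK = 24.1; h_m = ΣK·V²/2g = 5.508 m
Total H_L = 4.869 + 5.508 = 10.38 m

H_L ≈ 10.4 m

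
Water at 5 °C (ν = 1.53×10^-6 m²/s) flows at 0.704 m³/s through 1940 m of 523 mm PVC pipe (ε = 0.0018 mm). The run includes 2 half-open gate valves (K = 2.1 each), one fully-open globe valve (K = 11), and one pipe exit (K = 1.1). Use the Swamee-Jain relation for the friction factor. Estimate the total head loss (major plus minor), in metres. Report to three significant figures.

V = 4Q/(πD²) = 3.277 m/s; V²/2g = 0.5473 m
Re = 1.12×10^6, ε/D = 3.44×10^-6 → f = 0.01148 (Swamee-Jain)
Major: h_f = f(L/D)·V²/2g = 0.01148·3709·0.5473 = 23.31 m
Minor: ΣK = 16.3; h_m = ΣK·V²/2g = 8.922 m
Total H_L = 23.31 + 8.922 = 32.23 m

H_L ≈ 32.2 m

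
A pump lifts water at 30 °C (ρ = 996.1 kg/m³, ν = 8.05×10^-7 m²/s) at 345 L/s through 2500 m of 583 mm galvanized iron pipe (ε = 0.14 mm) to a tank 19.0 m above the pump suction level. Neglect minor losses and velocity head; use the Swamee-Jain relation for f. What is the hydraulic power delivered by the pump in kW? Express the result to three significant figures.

P_hyd ≈ 82.8 kW

V = 4Q/(πD²) = 1.292 m/s; Re = 9.36×10^5; ε/D = 2.40×10^-4; f = 0.01524
h_f = f(L/D)V²/2g = 5.564 m
Total head H = z + h_f = 19.0 + 5.564 = 24.56 m
P_hyd = ρgQH = 996.1·9.81·0.345·24.56 = 82.81 kW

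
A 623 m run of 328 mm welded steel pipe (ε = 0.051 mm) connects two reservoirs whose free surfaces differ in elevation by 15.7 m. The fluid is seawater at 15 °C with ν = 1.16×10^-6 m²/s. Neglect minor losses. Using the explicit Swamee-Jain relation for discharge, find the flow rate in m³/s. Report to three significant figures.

Q ≈ 0.285 m³/s

Swamee-Jain (Type II): Q = -0.965·√(gD⁵h_f/L)·ln[ε/(3.7D) + √(3.17ν²L/(gD³h_f))]
√(gD⁵h_f/L) = √(9.81·0.328⁵·15.7/623) = 0.03064
ε/(3.7D) = 4.20×10^-5; √(3.17ν²L/(gD³h_f)) = 2.21×10^-5
Q = -0.965·0.03064·ln(6.414×10^-5) = 0.2854 m³/s
Check: V = 3.38 m/s, Re = 9.55×10^5, f = 0.01430, h_f = 15.8 m ≈ 15.7 m ✓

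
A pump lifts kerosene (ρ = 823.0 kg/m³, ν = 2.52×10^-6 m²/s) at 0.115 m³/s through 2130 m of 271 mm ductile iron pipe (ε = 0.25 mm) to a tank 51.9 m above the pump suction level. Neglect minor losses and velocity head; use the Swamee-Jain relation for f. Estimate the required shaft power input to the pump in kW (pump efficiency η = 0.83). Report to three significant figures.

V = 4Q/(πD²) = 1.994 m/s; Re = 2.14×10^5; ε/D = 9.23×10^-4; f = 0.02079
h_f = f(L/D)V²/2g = 33.11 m
Total head H = z + h_f = 51.9 + 33.11 = 85.01 m
P_hyd = ρgQH = 823.0·9.81·0.115·85.01 = 78.93 kW
P_shaft = P_hyd/η = 78.93/0.83 = 95.09 kW

P_shaft ≈ 95.1 kW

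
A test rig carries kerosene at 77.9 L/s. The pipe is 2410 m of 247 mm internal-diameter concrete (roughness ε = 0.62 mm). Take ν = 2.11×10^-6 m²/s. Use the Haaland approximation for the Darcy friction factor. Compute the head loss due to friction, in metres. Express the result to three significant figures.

V = 4Q/(πD²) = 4·0.0779/(π·0.247²) = 1.626 m/s
Re = VD/ν = 1.626·0.247/2.11×10^-6 = 1.90×10^5 → turbulent
ε/D = 0.62/247 = 0.00251
Haaland: f = 0.02566
h_f = f(L/D)V²/(2g) = 0.02566·(2410/0.247)·1.626²/(2·9.81) = 33.73 m

h_f ≈ 33.7 m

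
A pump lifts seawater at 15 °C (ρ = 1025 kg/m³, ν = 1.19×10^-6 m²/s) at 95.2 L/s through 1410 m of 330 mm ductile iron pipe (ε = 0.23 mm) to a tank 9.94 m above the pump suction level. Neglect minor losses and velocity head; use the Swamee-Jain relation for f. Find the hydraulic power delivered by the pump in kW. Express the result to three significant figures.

P_hyd ≈ 14.5 kW

V = 4Q/(πD²) = 1.113 m/s; Re = 3.09×10^5; ε/D = 6.97×10^-4; f = 0.01935
h_f = f(L/D)V²/2g = 5.219 m
Total head H = z + h_f = 9.94 + 5.219 = 15.16 m
P_hyd = ρgQH = 1025·9.81·0.0952·15.16 = 14.51 kW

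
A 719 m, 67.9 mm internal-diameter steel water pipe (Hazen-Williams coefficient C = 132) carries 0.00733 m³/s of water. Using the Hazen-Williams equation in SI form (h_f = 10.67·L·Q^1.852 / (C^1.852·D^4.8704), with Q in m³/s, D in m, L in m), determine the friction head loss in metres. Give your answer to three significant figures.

h_f = 10.67·719·0.00733^1.852 / (132^1.852·0.0679^4.8704) = 49.32 m

h_f ≈ 49.3 m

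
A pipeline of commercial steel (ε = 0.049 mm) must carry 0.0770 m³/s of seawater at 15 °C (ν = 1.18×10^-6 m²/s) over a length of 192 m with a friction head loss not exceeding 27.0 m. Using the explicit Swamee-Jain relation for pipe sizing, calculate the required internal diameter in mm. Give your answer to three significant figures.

Swamee-Jain (Type III): D = 0.66·[ε^1.25·(LQ²/(gh_f))^4.75 + ν·Q^9.4·(L/(gh_f))^5.2]^0.04
LQ²/(gh_f) = 0.004298; L/(gh_f) = 0.7249
Term 1 = ε^1.25·(…)^4.75 = 2.35×10^-17; Term 2 = ν·Q^9.4·(…)^5.2 = 7.56×10^-18
D = 0.66·(2.35×10^-17 + 7.56×10^-18)^0.04 = 0.1443 m = 144 mm
Check: V = 4.71 m/s, Re = 5.76×10^5, f = 0.01654, h_f = 24.9 m ≈ 27.0 m ✓

D ≈ 144 mm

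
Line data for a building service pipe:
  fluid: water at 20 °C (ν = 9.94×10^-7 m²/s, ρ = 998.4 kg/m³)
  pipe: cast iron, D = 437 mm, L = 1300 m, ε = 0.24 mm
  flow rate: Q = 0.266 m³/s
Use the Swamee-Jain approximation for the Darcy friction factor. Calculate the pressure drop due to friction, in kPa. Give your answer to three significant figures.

Δp ≈ 82.9 kPa

V = 4Q/(πD²) = 4·0.266/(π·0.437²) = 1.773 m/s
Re = VD/ν = 1.773·0.437/9.94×10^-7 = 7.80×10^5 → turbulent
ε/D = 0.24/437 = 5.49×10^-4
Swamee-Jain: f = 0.01776
h_f = f(L/D)V²/(2g) = 0.01776·(1300/0.437)·1.773²/(2·9.81) = 8.469 m
Δp = ρg·h_f = 998.4·9.81·8.469 = 82.95 kPa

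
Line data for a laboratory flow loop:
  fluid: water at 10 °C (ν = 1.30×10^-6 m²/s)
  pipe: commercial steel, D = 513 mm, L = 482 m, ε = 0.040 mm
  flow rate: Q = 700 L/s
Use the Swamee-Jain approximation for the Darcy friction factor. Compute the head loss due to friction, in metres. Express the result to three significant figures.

h_f ≈ 7.05 m

V = 4Q/(πD²) = 4·0.700/(π·0.513²) = 3.387 m/s
Re = VD/ν = 3.387·0.513/1.30×10^-6 = 1.34×10^6 → turbulent
ε/D = 0.040/513 = 7.80×10^-5
Swamee-Jain: f = 0.01284
h_f = f(L/D)V²/(2g) = 0.01284·(482/0.513)·3.387²/(2·9.81) = 7.052 m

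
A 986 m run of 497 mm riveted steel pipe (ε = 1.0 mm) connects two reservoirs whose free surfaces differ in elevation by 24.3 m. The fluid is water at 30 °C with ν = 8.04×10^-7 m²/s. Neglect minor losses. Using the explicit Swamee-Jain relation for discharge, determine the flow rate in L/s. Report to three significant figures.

Swamee-Jain (Type II): Q = -0.965·√(gD⁵h_f/L)·ln[ε/(3.7D) + √(3.17ν²L/(gD³h_f))]
√(gD⁵h_f/L) = √(9.81·0.497⁵·24.3/986) = 0.08562
ε/(3.7D) = 5.44×10^-4; √(3.17ν²L/(gD³h_f)) = 8.31×10^-6
Q = -0.965·0.08562·ln(5.521×10^-4) = 0.6198 m³/s
Check: V = 3.20 m/s, Re = 1.98×10^6, f = 0.02360, h_f = 24.4 m ≈ 24.3 m ✓

Q ≈ 620 L/s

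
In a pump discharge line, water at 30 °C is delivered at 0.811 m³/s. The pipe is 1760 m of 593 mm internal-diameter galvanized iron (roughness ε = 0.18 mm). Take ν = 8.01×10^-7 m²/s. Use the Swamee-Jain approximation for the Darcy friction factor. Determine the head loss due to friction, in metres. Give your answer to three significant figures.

V = 4Q/(πD²) = 4·0.811/(π·0.593²) = 2.936 m/s
Re = VD/ν = 2.936·0.593/8.01×10^-7 = 2.17×10^6 → turbulent
ε/D = 0.18/593 = 3.04×10^-4
Swamee-Jain: f = 0.01540
h_f = f(L/D)V²/(2g) = 0.01540·(1760/0.593)·2.936²/(2·9.81) = 20.08 m

h_f ≈ 20.1 m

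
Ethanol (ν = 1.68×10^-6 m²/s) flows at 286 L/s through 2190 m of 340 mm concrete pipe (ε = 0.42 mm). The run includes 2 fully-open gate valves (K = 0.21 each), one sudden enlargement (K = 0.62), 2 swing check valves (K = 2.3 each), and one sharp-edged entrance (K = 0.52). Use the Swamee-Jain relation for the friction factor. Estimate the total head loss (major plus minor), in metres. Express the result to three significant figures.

V = 4Q/(πD²) = 3.150 m/s; V²/2g = 0.5058 m
Re = 6.38×10^5, ε/D = 0.00124 → f = 0.02120 (Swamee-Jain)
Major: h_f = f(L/D)·V²/2g = 0.02120·6441·0.5058 = 69.06 m
Minor: ΣK = 6.16; h_m = ΣK·V²/2g = 3.115 m
Total H_L = 69.06 + 3.115 = 72.18 m

H_L ≈ 72.2 m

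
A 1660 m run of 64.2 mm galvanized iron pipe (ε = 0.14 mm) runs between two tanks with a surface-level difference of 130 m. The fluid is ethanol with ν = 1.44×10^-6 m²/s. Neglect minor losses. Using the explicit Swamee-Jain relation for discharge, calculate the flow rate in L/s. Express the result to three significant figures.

Q ≈ 6.33 L/s

Swamee-Jain (Type II): Q = -0.965·√(gD⁵h_f/L)·ln[ε/(3.7D) + √(3.17ν²L/(gD³h_f))]
√(gD⁵h_f/L) = √(9.81·0.0642⁵·130/1660) = 9.154×10^-4
ε/(3.7D) = 5.89×10^-4; √(3.17ν²L/(gD³h_f)) = 1.80×10^-4
Q = -0.965·9.154×10^-4·ln(7.692×10^-4) = 0.006334 m³/s
Check: V = 1.96 m/s, Re = 8.72×10^4, f = 0.02602, h_f = 131 m ≈ 130 m ✓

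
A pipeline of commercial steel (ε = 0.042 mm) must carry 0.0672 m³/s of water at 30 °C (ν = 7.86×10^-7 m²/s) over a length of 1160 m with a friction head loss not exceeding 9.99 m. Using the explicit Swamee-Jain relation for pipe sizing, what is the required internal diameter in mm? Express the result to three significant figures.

Swamee-Jain (Type III): D = 0.66·[ε^1.25·(LQ²/(gh_f))^4.75 + ν·Q^9.4·(L/(gh_f))^5.2]^0.04
LQ²/(gh_f) = 0.05345; L/(gh_f) = 11.84
Term 1 = ε^1.25·(…)^4.75 = 3.07×10^-12; Term 2 = ν·Q^9.4·(…)^5.2 = 2.84×10^-12
D = 0.66·(3.07×10^-12 + 2.84×10^-12)^0.04 = 0.2346 m = 235 mm
Check: V = 1.55 m/s, Re = 4.64×10^5, f = 0.01542, h_f = 9.38 m ≈ 9.99 m ✓

D ≈ 235 mm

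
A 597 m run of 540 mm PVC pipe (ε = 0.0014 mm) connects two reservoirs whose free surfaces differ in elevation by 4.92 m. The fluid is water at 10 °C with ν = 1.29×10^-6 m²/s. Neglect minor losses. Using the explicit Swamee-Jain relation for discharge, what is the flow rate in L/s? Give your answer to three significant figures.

Swamee-Jain (Type II): Q = -0.965·√(gD⁵h_f/L)·ln[ε/(3.7D) + √(3.17ν²L/(gD³h_f))]
√(gD⁵h_f/L) = √(9.81·0.540⁵·4.92/597) = 0.06093
ε/(3.7D) = 7.01×10^-7; √(3.17ν²L/(gD³h_f)) = 2.04×10^-5
Q = -0.965·0.06093·ln(2.106×10^-5) = 0.6331 m³/s
Check: V = 2.76 m/s, Re = 1.16×10^6, f = 0.01140, h_f = 4.91 m ≈ 4.92 m ✓

Q ≈ 633 L/s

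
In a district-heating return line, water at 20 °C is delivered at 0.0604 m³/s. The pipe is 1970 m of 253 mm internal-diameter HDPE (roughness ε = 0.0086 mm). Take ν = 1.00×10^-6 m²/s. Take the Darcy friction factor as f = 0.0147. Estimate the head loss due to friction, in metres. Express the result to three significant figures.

h_f ≈ 8.42 m

V = 4Q/(πD²) = 4·0.0604/(π·0.253²) = 1.201 m/s
h_f = f(L/D)V²/(2g) = 0.01470·(1970/0.253)·1.201²/(2·9.81) = 8.421 m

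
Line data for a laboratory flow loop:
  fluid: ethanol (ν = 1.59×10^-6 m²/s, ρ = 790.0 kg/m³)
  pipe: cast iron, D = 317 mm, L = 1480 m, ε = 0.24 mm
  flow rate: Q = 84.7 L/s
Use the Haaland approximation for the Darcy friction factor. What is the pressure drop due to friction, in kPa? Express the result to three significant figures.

V = 4Q/(πD²) = 4·0.0847/(π·0.317²) = 1.073 m/s
Re = VD/ν = 1.073·0.317/1.59×10^-6 = 2.14×10^5 → turbulent
ε/D = 0.24/317 = 7.57×10^-4
Haaland: f = 0.01980
h_f = f(L/D)V²/(2g) = 0.01980·(1480/0.317)·1.073²/(2·9.81) = 5.426 m
Δp = ρg·h_f = 790.0·9.81·5.426 = 42.05 kPa

Δp ≈ 42.1 kPa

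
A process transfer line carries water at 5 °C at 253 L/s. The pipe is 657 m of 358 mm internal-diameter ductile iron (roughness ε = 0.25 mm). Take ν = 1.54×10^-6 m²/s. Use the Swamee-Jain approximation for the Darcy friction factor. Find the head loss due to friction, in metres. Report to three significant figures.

h_f ≈ 11.1 m

V = 4Q/(πD²) = 4·0.253/(π·0.358²) = 2.513 m/s
Re = VD/ν = 2.513·0.358/1.54×10^-6 = 5.84×10^5 → turbulent
ε/D = 0.25/358 = 6.98×10^-4
Swamee-Jain: f = 0.01880
h_f = f(L/D)V²/(2g) = 0.01880·(657/0.358)·2.513²/(2·9.81) = 11.11 m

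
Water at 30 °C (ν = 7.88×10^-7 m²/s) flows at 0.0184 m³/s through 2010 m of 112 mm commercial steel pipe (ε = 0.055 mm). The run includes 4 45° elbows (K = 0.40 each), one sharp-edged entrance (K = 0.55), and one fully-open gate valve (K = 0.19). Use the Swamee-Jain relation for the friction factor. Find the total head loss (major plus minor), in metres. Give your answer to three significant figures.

V = 4Q/(πD²) = 1.868 m/s; V²/2g = 0.1778 m
Re = 2.65×10^5, ε/D = 4.91×10^-4 → f = 0.01844 (Swamee-Jain)
Major: h_f = f(L/D)·V²/2g = 0.01844·17946·0.1778 = 58.84 m
Minor: ΣK = 2.34; h_m = ΣK·V²/2g = 0.4160 m
Total H_L = 58.84 + 0.4160 = 59.26 m

H_L ≈ 59.3 m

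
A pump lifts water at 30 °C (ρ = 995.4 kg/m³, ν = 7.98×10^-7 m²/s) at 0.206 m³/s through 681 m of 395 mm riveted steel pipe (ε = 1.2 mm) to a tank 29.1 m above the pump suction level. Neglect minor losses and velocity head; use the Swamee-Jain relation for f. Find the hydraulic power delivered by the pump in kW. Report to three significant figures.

V = 4Q/(πD²) = 1.681 m/s; Re = 8.32×10^5; ε/D = 0.00304; f = 0.02650
h_f = f(L/D)V²/2g = 6.580 m
Total head H = z + h_f = 29.1 + 6.580 = 35.68 m
P_hyd = ρgQH = 995.4·9.81·0.206·35.68 = 71.77 kW

P_hyd ≈ 71.8 kW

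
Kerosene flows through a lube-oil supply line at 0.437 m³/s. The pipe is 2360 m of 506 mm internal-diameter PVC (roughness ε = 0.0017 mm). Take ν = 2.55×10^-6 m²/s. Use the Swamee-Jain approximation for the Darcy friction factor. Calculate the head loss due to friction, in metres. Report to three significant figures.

h_f ≈ 15.1 m

V = 4Q/(πD²) = 4·0.437/(π·0.506²) = 2.173 m/s
Re = VD/ν = 2.173·0.506/2.55×10^-6 = 4.31×10^5 → turbulent
ε/D = 0.0017/506 = 3.36×10^-6
Swamee-Jain: f = 0.01349
h_f = f(L/D)V²/(2g) = 0.01349·(2360/0.506)·2.173²/(2·9.81) = 15.15 m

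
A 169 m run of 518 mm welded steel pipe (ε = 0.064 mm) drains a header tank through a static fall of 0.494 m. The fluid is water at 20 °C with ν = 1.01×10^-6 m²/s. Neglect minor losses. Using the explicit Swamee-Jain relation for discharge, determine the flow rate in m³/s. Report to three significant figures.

Swamee-Jain (Type II): Q = -0.965·√(gD⁵h_f/L)·ln[ε/(3.7D) + √(3.17ν²L/(gD³h_f))]
√(gD⁵h_f/L) = √(9.81·0.518⁵·0.494/169) = 0.03270
ε/(3.7D) = 3.34×10^-5; √(3.17ν²L/(gD³h_f)) = 2.85×10^-5
Q = -0.965·0.03270·ln(6.188×10^-5) = 0.3058 m³/s
Check: V = 1.45 m/s, Re = 7.44×10^5, f = 0.01418, h_f = 0.496 m ≈ 0.494 m ✓

Q ≈ 0.306 m³/s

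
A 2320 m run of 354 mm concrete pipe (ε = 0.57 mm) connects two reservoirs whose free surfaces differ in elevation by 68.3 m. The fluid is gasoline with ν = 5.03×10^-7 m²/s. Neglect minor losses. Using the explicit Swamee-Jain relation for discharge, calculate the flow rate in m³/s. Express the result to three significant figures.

Swamee-Jain (Type II): Q = -0.965·√(gD⁵h_f/L)·ln[ε/(3.7D) + √(3.17ν²L/(gD³h_f))]
√(gD⁵h_f/L) = √(9.81·0.354⁵·68.3/2320) = 0.04007
ε/(3.7D) = 4.35×10^-4; √(3.17ν²L/(gD³h_f)) = 7.91×10^-6
Q = -0.965·0.04007·ln(4.431×10^-4) = 0.2986 m³/s
Check: V = 3.03 m/s, Re = 2.13×10^6, f = 0.02228, h_f = 68.5 m ≈ 68.3 m ✓

Q ≈ 0.299 m³/s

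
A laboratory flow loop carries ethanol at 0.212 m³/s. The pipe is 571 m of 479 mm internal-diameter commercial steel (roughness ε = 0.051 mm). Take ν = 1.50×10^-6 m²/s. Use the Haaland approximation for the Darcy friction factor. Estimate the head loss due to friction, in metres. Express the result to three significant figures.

V = 4Q/(πD²) = 4·0.212/(π·0.479²) = 1.176 m/s
Re = VD/ν = 1.176·0.479/1.50×10^-6 = 3.76×10^5 → turbulent
ε/D = 0.051/479 = 1.06×10^-4
Haaland: f = 0.01484
h_f = f(L/D)V²/(2g) = 0.01484·(571/0.479)·1.176²/(2·9.81) = 1.248 m

h_f ≈ 1.25 m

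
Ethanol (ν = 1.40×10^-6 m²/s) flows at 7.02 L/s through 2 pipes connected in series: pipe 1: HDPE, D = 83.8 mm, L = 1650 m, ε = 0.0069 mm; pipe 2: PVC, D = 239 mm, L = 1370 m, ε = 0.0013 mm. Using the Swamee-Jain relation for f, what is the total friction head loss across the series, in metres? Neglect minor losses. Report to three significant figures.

H ≈ 31.6 m

Pipe 1: V = 1.273 m/s, Re = 7.62×10^4, ε/D = 8.23×10^-5, f = 0.01934, h_1 = f(L/D)V²/2g = 31.45 m
Pipe 2: V = 0.1565 m/s, Re = 2.67×10^4, ε/D = 5.44×10^-6, f = 0.02405, h_2 = f(L/D)V²/2g = 0.1721 m
Series → Q common, losses add: H = Σh = 31.62 m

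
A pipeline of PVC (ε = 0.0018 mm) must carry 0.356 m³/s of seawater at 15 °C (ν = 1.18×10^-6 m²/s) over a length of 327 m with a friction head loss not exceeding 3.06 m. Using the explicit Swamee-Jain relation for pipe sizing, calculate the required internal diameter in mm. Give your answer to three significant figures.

Swamee-Jain (Type III): D = 0.66·[ε^1.25·(LQ²/(gh_f))^4.75 + ν·Q^9.4·(L/(gh_f))^5.2]^0.04
LQ²/(gh_f) = 1.381; L/(gh_f) = 10.89
Term 1 = ε^1.25·(…)^4.75 = 3.05×10^-7; Term 2 = ν·Q^9.4·(…)^5.2 = 1.77×10^-5
D = 0.66·(3.05×10^-7 + 1.77×10^-5)^0.04 = 0.4264 m = 426 mm
Check: V = 2.49 m/s, Re = 9.01×10^5, f = 0.01191, h_f = 2.89 m ≈ 3.06 m ✓

D ≈ 426 mm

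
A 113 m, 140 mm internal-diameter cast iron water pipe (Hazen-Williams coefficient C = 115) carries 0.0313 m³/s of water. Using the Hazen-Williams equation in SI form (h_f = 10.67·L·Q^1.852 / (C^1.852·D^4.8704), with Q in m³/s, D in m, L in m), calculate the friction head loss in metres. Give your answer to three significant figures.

h_f = 10.67·113·0.0313^1.852 / (115^1.852·0.140^4.8704) = 4.338 m

h_f ≈ 4.34 m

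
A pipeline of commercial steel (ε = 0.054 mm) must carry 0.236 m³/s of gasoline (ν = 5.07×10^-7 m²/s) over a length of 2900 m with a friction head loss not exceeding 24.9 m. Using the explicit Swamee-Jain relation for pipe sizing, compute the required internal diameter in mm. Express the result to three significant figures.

D ≈ 378 mm

Swamee-Jain (Type III): D = 0.66·[ε^1.25·(LQ²/(gh_f))^4.75 + ν·Q^9.4·(L/(gh_f))^5.2]^0.04
LQ²/(gh_f) = 0.6612; L/(gh_f) = 11.87
Term 1 = ε^1.25·(…)^4.75 = 6.49×10^-7; Term 2 = ν·Q^9.4·(…)^5.2 = 2.50×10^-7
D = 0.66·(6.49×10^-7 + 2.50×10^-7)^0.04 = 0.3782 m = 378 mm
Check: V = 2.10 m/s, Re = 1.57×10^6, f = 0.01372, h_f = 23.7 m ≈ 24.9 m ✓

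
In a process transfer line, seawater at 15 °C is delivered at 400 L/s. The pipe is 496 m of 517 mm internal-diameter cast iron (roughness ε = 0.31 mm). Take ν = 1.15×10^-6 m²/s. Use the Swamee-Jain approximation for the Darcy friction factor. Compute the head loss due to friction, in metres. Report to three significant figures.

h_f ≈ 3.20 m

V = 4Q/(πD²) = 4·0.400/(π·0.517²) = 1.905 m/s
Re = VD/ν = 1.905·0.517/1.15×10^-6 = 8.57×10^5 → turbulent
ε/D = 0.31/517 = 6.00×10^-4
Swamee-Jain: f = 0.01802
h_f = f(L/D)V²/(2g) = 0.01802·(496/0.517)·1.905²/(2·9.81) = 3.198 m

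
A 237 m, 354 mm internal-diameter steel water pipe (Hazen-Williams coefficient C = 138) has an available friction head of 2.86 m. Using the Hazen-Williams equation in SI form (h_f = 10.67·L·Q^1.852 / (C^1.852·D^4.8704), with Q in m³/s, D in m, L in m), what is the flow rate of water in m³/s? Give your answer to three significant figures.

Q ≈ 0.231 m³/s

Rearranging: Q = [h_f·C^1.852·D^4.8704 / (10.67·L)]^(1/1.852)
Q = [2.86·138^1.852·0.354^4.8704 / (10.67·237)]^0.540 = 0.2306 m³/s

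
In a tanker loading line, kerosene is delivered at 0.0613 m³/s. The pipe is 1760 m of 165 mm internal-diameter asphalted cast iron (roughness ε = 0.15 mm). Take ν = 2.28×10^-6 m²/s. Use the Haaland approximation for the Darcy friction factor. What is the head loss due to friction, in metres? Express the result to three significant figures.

V = 4Q/(πD²) = 4·0.0613/(π·0.165²) = 2.867 m/s
Re = VD/ν = 2.867·0.165/2.28×10^-6 = 2.07×10^5 → turbulent
ε/D = 0.15/165 = 9.09×10^-4
Haaland: f = 0.02050
h_f = f(L/D)V²/(2g) = 0.02050·(1760/0.165)·2.867²/(2·9.81) = 91.59 m

h_f ≈ 91.6 m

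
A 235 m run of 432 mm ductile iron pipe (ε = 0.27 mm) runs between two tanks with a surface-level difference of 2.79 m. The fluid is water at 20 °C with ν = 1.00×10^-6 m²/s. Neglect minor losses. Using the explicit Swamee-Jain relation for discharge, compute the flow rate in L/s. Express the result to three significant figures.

Swamee-Jain (Type II): Q = -0.965·√(gD⁵h_f/L)·ln[ε/(3.7D) + √(3.17ν²L/(gD³h_f))]
√(gD⁵h_f/L) = √(9.81·0.432⁵·2.79/235) = 0.04186
ε/(3.7D) = 1.69×10^-4; √(3.17ν²L/(gD³h_f)) = 1.84×10^-5
Q = -0.965·0.04186·ln(1.873×10^-4) = 0.3467 m³/s
Check: V = 2.37 m/s, Re = 1.02×10^6, f = 0.01808, h_f = 2.81 m ≈ 2.79 m ✓

Q ≈ 347 L/s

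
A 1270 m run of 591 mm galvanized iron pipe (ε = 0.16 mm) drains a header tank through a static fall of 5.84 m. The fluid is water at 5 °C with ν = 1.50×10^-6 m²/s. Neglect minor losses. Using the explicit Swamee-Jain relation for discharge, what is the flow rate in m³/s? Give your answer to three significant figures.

Swamee-Jain (Type II): Q = -0.965·√(gD⁵h_f/L)·ln[ε/(3.7D) + √(3.17ν²L/(gD³h_f))]
√(gD⁵h_f/L) = √(9.81·0.591⁵·5.84/1270) = 0.05703
ε/(3.7D) = 7.32×10^-5; √(3.17ν²L/(gD³h_f)) = 2.77×10^-5
Q = -0.965·0.05703·ln(1.008×10^-4) = 0.5064 m³/s
Check: V = 1.85 m/s, Re = 7.27×10^5, f = 0.01575, h_f = 5.88 m ≈ 5.84 m ✓

Q ≈ 0.506 m³/s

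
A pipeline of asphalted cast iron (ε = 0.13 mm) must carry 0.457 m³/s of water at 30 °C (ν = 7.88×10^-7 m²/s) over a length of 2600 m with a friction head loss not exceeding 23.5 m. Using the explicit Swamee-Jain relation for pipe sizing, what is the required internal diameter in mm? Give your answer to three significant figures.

Swamee-Jain (Type III): D = 0.66·[ε^1.25·(LQ²/(gh_f))^4.75 + ν·Q^9.4·(L/(gh_f))^5.2]^0.04
LQ²/(gh_f) = 2.355; L/(gh_f) = 11.28
Term 1 = ε^1.25·(…)^4.75 = 8.12×10^-4; Term 2 = ν·Q^9.4·(…)^5.2 = 1.48×10^-4
D = 0.66·(8.12×10^-4 + 1.48×10^-4)^0.04 = 0.4999 m = 500 mm
Check: V = 2.33 m/s, Re = 1.48×10^6, f = 0.01514, h_f = 21.8 m ≈ 23.5 m ✓

D ≈ 500 mm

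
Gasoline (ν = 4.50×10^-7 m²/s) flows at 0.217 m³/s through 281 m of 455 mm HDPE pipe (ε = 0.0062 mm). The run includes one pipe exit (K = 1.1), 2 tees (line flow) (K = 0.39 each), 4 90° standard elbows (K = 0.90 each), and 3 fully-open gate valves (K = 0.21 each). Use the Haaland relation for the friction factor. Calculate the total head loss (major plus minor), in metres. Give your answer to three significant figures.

H_L ≈ 1.19 m

V = 4Q/(πD²) = 1.335 m/s; V²/2g = 0.09078 m
Re = 1.35×10^6, ε/D = 1.36×10^-5 → f = 0.01133 (Haaland)
Major: h_f = f(L/D)·V²/2g = 0.01133·617.6·0.09078 = 0.6354 m
Minor: ΣK = 6.11; h_m = ΣK·V²/2g = 0.5547 m
Total H_L = 0.6354 + 0.5547 = 1.190 m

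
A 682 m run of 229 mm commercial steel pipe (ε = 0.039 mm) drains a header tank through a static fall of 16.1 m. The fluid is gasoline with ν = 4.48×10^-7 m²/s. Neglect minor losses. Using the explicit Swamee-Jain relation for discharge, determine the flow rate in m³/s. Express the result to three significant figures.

Q ≈ 0.113 m³/s

Swamee-Jain (Type II): Q = -0.965·√(gD⁵h_f/L)·ln[ε/(3.7D) + √(3.17ν²L/(gD³h_f))]
√(gD⁵h_f/L) = √(9.81·0.229⁵·16.1/682) = 0.01208
ε/(3.7D) = 4.60×10^-5; √(3.17ν²L/(gD³h_f)) = 1.51×10^-5
Q = -0.965·0.01208·ln(6.115×10^-5) = 0.1131 m³/s
Check: V = 2.75 m/s, Re = 1.40×10^6, f = 0.01416, h_f = 16.2 m ≈ 16.1 m ✓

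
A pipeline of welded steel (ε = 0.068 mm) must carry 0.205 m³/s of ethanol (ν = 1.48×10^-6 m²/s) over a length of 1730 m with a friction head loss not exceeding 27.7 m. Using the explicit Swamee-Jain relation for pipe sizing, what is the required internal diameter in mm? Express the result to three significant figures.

Swamee-Jain (Type III): D = 0.66·[ε^1.25·(LQ²/(gh_f))^4.75 + ν·Q^9.4·(L/(gh_f))^5.2]^0.04
LQ²/(gh_f) = 0.2676; L/(gh_f) = 6.366
Term 1 = ε^1.25·(…)^4.75 = 1.18×10^-8; Term 2 = ν·Q^9.4·(…)^5.2 = 7.60×10^-9
D = 0.66·(1.18×10^-8 + 7.60×10^-9)^0.04 = 0.3244 m = 324 mm
Check: V = 2.48 m/s, Re = 5.44×10^5, f = 0.01549, h_f = 25.9 m ≈ 27.7 m ✓

D ≈ 324 mm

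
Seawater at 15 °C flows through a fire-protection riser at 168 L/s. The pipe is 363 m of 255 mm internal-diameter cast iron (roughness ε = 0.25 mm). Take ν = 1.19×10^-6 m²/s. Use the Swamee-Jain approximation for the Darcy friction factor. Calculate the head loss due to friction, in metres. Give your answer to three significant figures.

V = 4Q/(πD²) = 4·0.168/(π·0.255²) = 3.290 m/s
Re = VD/ν = 3.290·0.255/1.19×10^-6 = 7.05×10^5 → turbulent
ε/D = 0.25/255 = 9.80×10^-4
Swamee-Jain: f = 0.02008
h_f = f(L/D)V²/(2g) = 0.02008·(363/0.255)·3.290²/(2·9.81) = 15.77 m

h_f ≈ 15.8 m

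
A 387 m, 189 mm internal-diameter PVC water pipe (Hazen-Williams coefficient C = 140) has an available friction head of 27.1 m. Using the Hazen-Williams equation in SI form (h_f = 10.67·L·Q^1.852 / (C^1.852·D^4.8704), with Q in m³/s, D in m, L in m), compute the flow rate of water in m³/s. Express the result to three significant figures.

Rearranging: Q = [h_f·C^1.852·D^4.8704 / (10.67·L)]^(1/1.852)
Q = [27.1·140^1.852·0.189^4.8704 / (10.67·387)]^0.540 = 0.1161 m³/s

Q ≈ 0.116 m³/s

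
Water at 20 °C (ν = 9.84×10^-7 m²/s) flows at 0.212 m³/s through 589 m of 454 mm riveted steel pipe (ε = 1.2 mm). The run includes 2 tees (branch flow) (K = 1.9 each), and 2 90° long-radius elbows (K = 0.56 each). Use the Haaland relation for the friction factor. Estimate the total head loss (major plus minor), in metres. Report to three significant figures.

H_L ≈ 3.33 m

V = 4Q/(πD²) = 1.310 m/s; V²/2g = 0.08741 m
Re = 6.04×10^5, ε/D = 0.00264 → f = 0.02553 (Haaland)
Major: h_f = f(L/D)·V²/2g = 0.02553·1297·0.08741 = 2.895 m
Minor: ΣK = 4.92; h_m = ΣK·V²/2g = 0.4301 m
Total H_L = 2.895 + 0.4301 = 3.325 m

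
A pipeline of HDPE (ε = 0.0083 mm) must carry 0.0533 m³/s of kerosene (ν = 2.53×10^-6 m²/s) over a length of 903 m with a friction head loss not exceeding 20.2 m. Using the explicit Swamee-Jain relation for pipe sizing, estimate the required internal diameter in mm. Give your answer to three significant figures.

D ≈ 180 mm

Swamee-Jain (Type III): D = 0.66·[ε^1.25·(LQ²/(gh_f))^4.75 + ν·Q^9.4·(L/(gh_f))^5.2]^0.04
LQ²/(gh_f) = 0.01295; L/(gh_f) = 4.557
Term 1 = ε^1.25·(…)^4.75 = 4.80×10^-16; Term 2 = ν·Q^9.4·(…)^5.2 = 7.23×10^-15
D = 0.66·(4.80×10^-16 + 7.23×10^-15)^0.04 = 0.1799 m = 180 mm
Check: V = 2.10 m/s, Re = 1.49×10^5, f = 0.01681, h_f = 18.9 m ≈ 20.2 m ✓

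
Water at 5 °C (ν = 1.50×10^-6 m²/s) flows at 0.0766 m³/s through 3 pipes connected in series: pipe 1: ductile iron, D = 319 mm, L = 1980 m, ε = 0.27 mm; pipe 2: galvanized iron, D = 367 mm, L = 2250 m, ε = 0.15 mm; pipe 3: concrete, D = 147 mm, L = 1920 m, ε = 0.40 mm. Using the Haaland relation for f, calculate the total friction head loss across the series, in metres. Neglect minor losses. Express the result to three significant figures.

Pipe 1: V = 0.9584 m/s, Re = 2.04×10^5, ε/D = 8.46×10^-4, f = 0.02025, h_1 = f(L/D)V²/2g = 5.886 m
Pipe 2: V = 0.7241 m/s, Re = 1.77×10^5, ε/D = 4.09×10^-4, f = 0.01836, h_2 = f(L/D)V²/2g = 3.009 m
Pipe 3: V = 4.513 m/s, Re = 4.42×10^5, ε/D = 0.00272, f = 0.02581, h_3 = f(L/D)V²/2g = 350.0 m
Series → Q common, losses add: H = Σh = 358.9 m

H ≈ 359 m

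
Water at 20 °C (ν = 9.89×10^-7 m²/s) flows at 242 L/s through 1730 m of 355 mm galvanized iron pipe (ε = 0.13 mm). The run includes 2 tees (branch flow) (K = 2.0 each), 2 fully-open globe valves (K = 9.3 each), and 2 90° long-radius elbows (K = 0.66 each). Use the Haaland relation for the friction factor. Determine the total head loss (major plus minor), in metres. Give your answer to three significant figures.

H_L ≈ 31.4 m

V = 4Q/(πD²) = 2.445 m/s; V²/2g = 0.3047 m
Re = 8.78×10^5, ε/D = 3.66×10^-4 → f = 0.01624 (Haaland)
Major: h_f = f(L/D)·V²/2g = 0.01624·4873·0.3047 = 24.12 m
Minor: ΣK = 23.9; h_m = ΣK·V²/2g = 7.288 m
Total H_L = 24.12 + 7.288 = 31.41 m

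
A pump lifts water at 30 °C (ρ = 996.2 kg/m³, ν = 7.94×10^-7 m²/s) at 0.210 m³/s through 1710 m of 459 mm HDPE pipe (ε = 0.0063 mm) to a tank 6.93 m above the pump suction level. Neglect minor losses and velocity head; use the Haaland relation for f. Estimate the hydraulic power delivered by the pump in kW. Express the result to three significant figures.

V = 4Q/(πD²) = 1.269 m/s; Re = 7.34×10^5; ε/D = 1.37×10^-5; f = 0.01242
h_f = f(L/D)V²/2g = 3.798 m
Total head H = z + h_f = 6.93 + 3.798 = 10.73 m
P_hyd = ρgQH = 996.2·9.81·0.210·10.73 = 22.02 kW

P_hyd ≈ 22.0 kW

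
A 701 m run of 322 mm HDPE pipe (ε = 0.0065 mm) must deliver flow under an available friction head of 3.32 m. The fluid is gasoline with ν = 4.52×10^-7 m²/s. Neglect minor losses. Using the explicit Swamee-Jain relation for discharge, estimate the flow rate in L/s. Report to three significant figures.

Q ≈ 129 L/s

Swamee-Jain (Type II): Q = -0.965·√(gD⁵h_f/L)·ln[ε/(3.7D) + √(3.17ν²L/(gD³h_f))]
√(gD⁵h_f/L) = √(9.81·0.322⁵·3.32/701) = 0.01268
ε/(3.7D) = 5.46×10^-6; √(3.17ν²L/(gD³h_f)) = 2.04×10^-5
Q = -0.965·0.01268·ln(2.589×10^-5) = 0.1293 m³/s
Check: V = 1.59 m/s, Re = 1.13×10^6, f = 0.01188, h_f = 3.32 m ≈ 3.32 m ✓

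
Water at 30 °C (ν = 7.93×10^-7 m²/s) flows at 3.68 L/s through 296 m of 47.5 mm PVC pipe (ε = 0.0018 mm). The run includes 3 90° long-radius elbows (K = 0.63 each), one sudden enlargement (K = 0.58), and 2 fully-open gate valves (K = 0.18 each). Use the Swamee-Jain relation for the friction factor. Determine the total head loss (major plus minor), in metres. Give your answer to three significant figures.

H_L ≈ 24.4 m

V = 4Q/(πD²) = 2.077 m/s; V²/2g = 0.2198 m
Re = 1.24×10^5, ε/D = 3.79×10^-5 → f = 0.01734 (Swamee-Jain)
Major: h_f = f(L/D)·V²/2g = 0.01734·6232·0.2198 = 23.75 m
Minor: ΣK = 2.83; h_m = ΣK·V²/2g = 0.6221 m
Total H_L = 23.75 + 0.6221 = 24.37 m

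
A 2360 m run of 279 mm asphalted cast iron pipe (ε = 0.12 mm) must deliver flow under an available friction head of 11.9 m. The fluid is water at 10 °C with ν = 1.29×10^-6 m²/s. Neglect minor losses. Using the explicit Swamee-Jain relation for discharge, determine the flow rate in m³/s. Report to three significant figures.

Q ≈ 0.0758 m³/s

Swamee-Jain (Type II): Q = -0.965·√(gD⁵h_f/L)·ln[ε/(3.7D) + √(3.17ν²L/(gD³h_f))]
√(gD⁵h_f/L) = √(9.81·0.279⁵·11.9/2360) = 0.009145
ε/(3.7D) = 1.16×10^-4; √(3.17ν²L/(gD³h_f)) = 7.01×10^-5
Q = -0.965·0.009145·ln(1.863×10^-4) = 0.07579 m³/s
Check: V = 1.24 m/s, Re = 2.68×10^5, f = 0.01807, h_f = 12.0 m ≈ 11.9 m ✓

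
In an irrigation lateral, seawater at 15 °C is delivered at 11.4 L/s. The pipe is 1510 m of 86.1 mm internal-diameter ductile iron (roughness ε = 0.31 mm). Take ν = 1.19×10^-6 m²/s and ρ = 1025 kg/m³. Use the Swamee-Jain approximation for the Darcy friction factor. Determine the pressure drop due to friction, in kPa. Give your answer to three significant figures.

Δp ≈ 986 kPa

V = 4Q/(πD²) = 4·0.0114/(π·0.0861²) = 1.958 m/s
Re = VD/ν = 1.958·0.0861/1.19×10^-6 = 1.42×10^5 → turbulent
ε/D = 0.31/86.1 = 0.00360
Swamee-Jain: f = 0.02860
h_f = f(L/D)V²/(2g) = 0.02860·(1510/0.0861)·1.958²/(2·9.81) = 98.02 m
Δp = ρg·h_f = 1025·9.81·98.02 = 985.6 kPa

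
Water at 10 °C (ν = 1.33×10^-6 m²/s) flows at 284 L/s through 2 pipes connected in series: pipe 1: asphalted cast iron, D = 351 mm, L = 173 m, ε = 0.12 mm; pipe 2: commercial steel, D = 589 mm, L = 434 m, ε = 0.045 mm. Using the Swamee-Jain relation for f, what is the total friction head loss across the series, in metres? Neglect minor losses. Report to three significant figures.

Pipe 1: V = 2.935 m/s, Re = 7.75×10^5, ε/D = 3.42×10^-4, f = 0.01630, h_1 = f(L/D)V²/2g = 3.527 m
Pipe 2: V = 1.042 m/s, Re = 4.62×10^5, ε/D = 7.64×10^-5, f = 0.01433, h_2 = f(L/D)V²/2g = 0.5845 m
Series → Q common, losses add: H = Σh = 4.111 m

H ≈ 4.11 m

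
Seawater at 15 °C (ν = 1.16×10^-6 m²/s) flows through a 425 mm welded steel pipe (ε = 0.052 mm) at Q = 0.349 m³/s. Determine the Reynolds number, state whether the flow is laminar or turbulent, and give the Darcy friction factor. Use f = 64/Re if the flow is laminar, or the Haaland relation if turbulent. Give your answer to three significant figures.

V = 4Q/(πD²) = 2.460 m/s
Re = VD/ν = 2.460·0.425/1.16×10^-6 = 9.01×10^5
Re > 4000 → turbulent; ε/D = 1.22×10^-4
Haaland: f = 0.01375

Re ≈ 9.01×10^5; turbulent; f ≈ 0.0137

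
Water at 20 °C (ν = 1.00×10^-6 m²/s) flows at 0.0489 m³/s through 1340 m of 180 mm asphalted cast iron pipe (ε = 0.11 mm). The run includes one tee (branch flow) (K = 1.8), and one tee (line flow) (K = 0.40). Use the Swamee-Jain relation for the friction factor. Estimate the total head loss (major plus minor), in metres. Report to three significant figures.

V = 4Q/(πD²) = 1.922 m/s; V²/2g = 0.1882 m
Re = 3.46×10^5, ε/D = 6.11×10^-4 → f = 0.01878 (Swamee-Jain)
Major: h_f = f(L/D)·V²/2g = 0.01878·7444·0.1882 = 26.31 m
Minor: ΣK = 2.20; h_m = ΣK·V²/2g = 0.4141 m
Total H_L = 26.31 + 0.4141 = 26.73 m

H_L ≈ 26.7 m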